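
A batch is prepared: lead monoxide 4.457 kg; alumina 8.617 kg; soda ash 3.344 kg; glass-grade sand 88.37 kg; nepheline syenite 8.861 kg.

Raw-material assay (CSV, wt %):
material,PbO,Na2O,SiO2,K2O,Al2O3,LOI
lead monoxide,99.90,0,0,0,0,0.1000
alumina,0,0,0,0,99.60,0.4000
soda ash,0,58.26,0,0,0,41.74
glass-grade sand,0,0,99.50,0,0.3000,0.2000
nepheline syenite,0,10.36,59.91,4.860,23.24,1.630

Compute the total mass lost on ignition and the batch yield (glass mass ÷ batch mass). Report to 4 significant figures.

LOI loss = 1.756 kg; glass = 111.9 kg; yield = 98.45%

The intermediate values are displayed, rounded to four significant digits, on the page. The whole derivation holds full precision at each step; every reported number carries a single rounding. Derived quantities, which include net glass mass, five oxide percentages, the totals, yield, ignition loss, are computed in full float precision, exactly as printed in problem or answer, from the weighed amounts at 111.9 kg of glass.
Per-material ignition loss:
  lead monoxide: 4.457 × 0.001000 = 0.004457 kg
  alumina: 8.617 × 0.004000 = 0.03447 kg
  soda ash: 3.344 × 0.4174 = 1.396 kg
  glass-grade sand: 88.37 × 0.002000 = 0.1767 kg
  nepheline syenite: 8.861 × 0.01630 = 0.1444 kg
Total LOI = 1.756 kg
Glass = batch − LOI = 113.6 − 1.756 = 111.9 kg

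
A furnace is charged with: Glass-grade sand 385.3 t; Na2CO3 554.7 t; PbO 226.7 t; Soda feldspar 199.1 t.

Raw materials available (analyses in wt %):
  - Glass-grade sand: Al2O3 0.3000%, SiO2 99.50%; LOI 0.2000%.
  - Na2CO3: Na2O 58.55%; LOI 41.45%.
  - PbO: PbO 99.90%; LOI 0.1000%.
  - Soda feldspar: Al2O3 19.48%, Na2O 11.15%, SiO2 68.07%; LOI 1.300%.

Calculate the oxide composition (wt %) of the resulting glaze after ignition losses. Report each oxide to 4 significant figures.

Glass mass = 1132 t (batch 1366 − LOI 233.5).
Composition: Al2O3 3.527%, PbO 20.00%, Na2O 30.64%, SiO2 45.83%

All arithmetic maintains full float precision in all steps — the intermediate values are printed, rounded to four significant figures, at each printed step — each reported value undergoes a single rounding — all derived quantities (yield, glass mass, totals, LOI, four oxide percentages) are carried using the weight values on 1132 t of glass in full float precision, precisely as stated by problem or answer.
Oxide masses out of the charge:
  Al2O3: 385.3·0.003000 + 199.1·0.1948 = 39.94 t
  PbO: 226.7·0.9990 = 226.5 t
  Na2O: 554.7·0.5855 + 199.1·0.1115 = 347.0 t
  SiO2: 385.3·0.9950 + 199.1·0.6807 = 518.9 t
LOI: 385.3·0.002000 + 554.7·0.4145 + 226.7·0.001000 + 199.1·0.01300 = 233.5 t
Glass mass = batch − LOI = 1366 − 233.5 = 1132 t (matching Σ of the oxides)
percent by weight: oxide/glass ×100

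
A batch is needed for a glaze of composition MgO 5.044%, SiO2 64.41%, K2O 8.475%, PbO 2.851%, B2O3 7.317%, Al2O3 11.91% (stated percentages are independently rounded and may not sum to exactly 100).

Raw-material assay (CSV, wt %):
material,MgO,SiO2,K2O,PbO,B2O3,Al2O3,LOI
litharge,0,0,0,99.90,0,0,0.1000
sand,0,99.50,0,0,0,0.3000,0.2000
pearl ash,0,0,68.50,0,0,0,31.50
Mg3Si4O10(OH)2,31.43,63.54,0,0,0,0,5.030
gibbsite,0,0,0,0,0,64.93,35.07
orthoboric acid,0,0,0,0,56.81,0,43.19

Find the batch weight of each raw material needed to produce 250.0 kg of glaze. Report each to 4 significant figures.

Full precision is carried throughout. In-progress results are printed rounded to four significant digits between the steps — a single rounding yields every reported result. All derived quantities, including glass mass, yield, totals, ignition loss, the six compositions, are recomputed using the weight values per 250.0 kg of glass at exact precision, as quoted within question or answer.
Target masses of each oxide per 250.0 kg glaze:
  MgO: 5.044% × 250.0 = 12.61 kg
  SiO2: 64.41% × 250.0 = 161.0 kg
  K2O: 8.475% × 250.0 = 21.19 kg
  PbO: 2.851% × 250.0 = 7.128 kg
  B2O3: 7.317% × 250.0 = 18.29 kg
  Al2O3: 11.91% × 250.0 = 29.78 kg
A balance pass over the oxides, on the weights just shown, under the basis named above (target by target, the sums agree modulo rounding of the values):
  MgO: 40.12·0.3143 = 12.61 kg (target 12.61 kg)
  SiO2: 136.2·0.9950 + 40.12·0.6354 = 161.0 kg (target 161.0 kg)
  K2O: 30.93·0.6850 = 21.19 kg (target 21.19 kg)
  PbO: 7.135·0.9990 = 7.128 kg (target 7.128 kg)
  B2O3: 32.20·0.5681 = 18.29 kg (target 18.29 kg)
  Al2O3: 136.2·0.003000 + 45.23·0.6493 = 29.78 kg (target 29.78 kg)
Glass mass check: net batch after ignition = 250.0 kg (the targets, summed, come to 250.0 kg; with the basis standing at 250.0 kg — differing by rounding only).
Total batch = Σ batch = 291.8 kg; Σ batch·LOI gives LOI loss = 41.81 kg; glass ÷ batch gives a yield of 85.67%.

Batch per 250.0 kg glaze:
  litharge: 7.135 kg
  sand: 136.2 kg
  pearl ash: 30.93 kg
  Mg3Si4O10(OH)2: 40.12 kg
  gibbsite: 45.23 kg
  orthoboric acid: 32.20 kg
Total batch = 291.8 kg; LOI loss = 41.81 kg; yield = 85.67%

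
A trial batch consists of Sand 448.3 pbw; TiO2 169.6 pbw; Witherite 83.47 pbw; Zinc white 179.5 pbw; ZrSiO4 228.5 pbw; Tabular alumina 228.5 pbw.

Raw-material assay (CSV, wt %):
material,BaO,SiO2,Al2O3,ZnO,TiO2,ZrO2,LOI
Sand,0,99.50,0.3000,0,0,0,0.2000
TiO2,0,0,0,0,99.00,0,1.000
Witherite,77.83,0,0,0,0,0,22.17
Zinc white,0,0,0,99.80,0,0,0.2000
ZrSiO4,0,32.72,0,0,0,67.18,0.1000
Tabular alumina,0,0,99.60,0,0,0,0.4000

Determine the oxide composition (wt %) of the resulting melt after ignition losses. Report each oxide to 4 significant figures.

Glass mass = 1315 pbw (batch 1338 − LOI 22.60).
Composition: BaO 4.939%, SiO2 39.60%, Al2O3 17.41%, ZnO 13.62%, TiO2 12.77%, ZrO2 11.67%

Values along the way appear, rounded to 4 significant figures, in the working — each numeric step holds full float precision at each step — each reported value is rounded exactly once — the derived quantities (LOI, the yield, the six compositions, the totals, net glass mass) are computed at full float precision starting from the weights on 1315 pbw of glass, as written in the question or the answer.
What the batch supplies per oxide:
  BaO: 83.47·0.7783 = 64.96 pbw
  SiO2: 448.3·0.9950 + 228.5·0.3272 = 520.8 pbw
  Al2O3: 448.3·0.003000 + 228.5·0.9960 = 228.9 pbw
  ZnO: 179.5·0.9980 = 179.1 pbw
  TiO2: 169.6·0.9900 = 167.9 pbw
  ZrO2: 228.5·0.6718 = 153.5 pbw
LOI: 448.3·0.002000 + 169.6·0.01000 + 83.47·0.2217 + 179.5·0.002000 + 228.5·0.001000 + 228.5·0.004000 = 22.60 pbw
batch − LOI leaves glass = 1338 − 22.60 = 1315 pbw (the oxide masses sum to this)
wt % = oxide mass / glass mass × 100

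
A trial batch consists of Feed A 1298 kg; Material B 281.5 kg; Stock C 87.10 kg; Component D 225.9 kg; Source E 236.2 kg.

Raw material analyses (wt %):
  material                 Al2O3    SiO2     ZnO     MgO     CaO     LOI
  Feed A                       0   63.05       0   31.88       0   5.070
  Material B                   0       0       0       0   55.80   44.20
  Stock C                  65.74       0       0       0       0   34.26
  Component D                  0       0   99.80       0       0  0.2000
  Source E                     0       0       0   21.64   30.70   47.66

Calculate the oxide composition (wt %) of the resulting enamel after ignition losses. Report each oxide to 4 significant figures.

Glass mass = 1796 kg (batch 2129 − LOI 333.1).
Composition: Al2O3 3.189%, SiO2 45.58%, ZnO 12.56%, MgO 25.89%, CaO 12.79%

The working math carries full precision in all steps. Rounding to 4 significant digits governs every in-between result as displayed — every reported figure carries a single rounding — all derived quantities are computed at full float precision (the totals, the yield, the five compositions, net glass mass, LOI) starting from the weights per 1796 kg of glass, precisely as stated by the problem or answer text.
Mass of each oxide from the mix:
  Al2O3: 87.10·0.6574 = 57.26 kg
  SiO2: 1298·0.6305 = 818.4 kg
  ZnO: 225.9·0.9980 = 225.4 kg
  MgO: 1298·0.3188 + 236.2·0.2164 = 464.9 kg
  CaO: 281.5·0.5580 + 236.2·0.3070 = 229.6 kg
LOI: 1298·0.05070 + 281.5·0.4420 + 87.10·0.3426 + 225.9·0.002000 + 236.2·0.4766 = 333.1 kg
The glass mass, total less LOI, = 2129 − 333.1 = 1796 kg (the oxide masses sum to this)
percent by weight: oxide/glass ×100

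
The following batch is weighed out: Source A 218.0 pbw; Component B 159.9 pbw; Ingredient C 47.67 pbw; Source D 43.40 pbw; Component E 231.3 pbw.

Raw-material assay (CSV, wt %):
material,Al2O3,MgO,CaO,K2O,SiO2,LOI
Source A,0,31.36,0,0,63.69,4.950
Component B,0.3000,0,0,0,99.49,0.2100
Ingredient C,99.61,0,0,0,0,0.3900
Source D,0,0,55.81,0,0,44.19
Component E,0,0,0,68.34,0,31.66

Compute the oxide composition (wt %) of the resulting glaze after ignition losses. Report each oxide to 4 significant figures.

Glass mass = 596.5 pbw (batch 700.3 − LOI 103.7).
Composition: Al2O3 8.040%, MgO 11.46%, CaO 4.060%, K2O 26.50%, SiO2 49.94%

Values along the way are displayed, rounded to 4 significant digits, on the page. The working math carries full float precision from start to finish; a single rounding finalizes every reported number — the derived quantities (LOI, the five compositions, net glass mass, yield, totals) are re-derived starting from the weights per 596.5 pbw of glass at full precision as written in the question or the answer.
Oxide masses out of the charge:
  Al2O3: 159.9·0.003000 + 47.67·0.9961 = 47.96 pbw
  MgO: 218.0·0.3136 = 68.36 pbw
  CaO: 43.40·0.5581 = 24.22 pbw
  K2O: 231.3·0.6834 = 158.1 pbw
  SiO2: 218.0·0.6369 + 159.9·0.9949 = 297.9 pbw
LOI: 218.0·0.04950 + 159.9·0.002100 + 47.67·0.003900 + 43.40·0.4419 + 231.3·0.3166 = 103.7 pbw
The glass mass, total less LOI, = 700.3 − 103.7 = 596.5 pbw (= the summed oxide contributions)
percent share: oxide ÷ glass, ×100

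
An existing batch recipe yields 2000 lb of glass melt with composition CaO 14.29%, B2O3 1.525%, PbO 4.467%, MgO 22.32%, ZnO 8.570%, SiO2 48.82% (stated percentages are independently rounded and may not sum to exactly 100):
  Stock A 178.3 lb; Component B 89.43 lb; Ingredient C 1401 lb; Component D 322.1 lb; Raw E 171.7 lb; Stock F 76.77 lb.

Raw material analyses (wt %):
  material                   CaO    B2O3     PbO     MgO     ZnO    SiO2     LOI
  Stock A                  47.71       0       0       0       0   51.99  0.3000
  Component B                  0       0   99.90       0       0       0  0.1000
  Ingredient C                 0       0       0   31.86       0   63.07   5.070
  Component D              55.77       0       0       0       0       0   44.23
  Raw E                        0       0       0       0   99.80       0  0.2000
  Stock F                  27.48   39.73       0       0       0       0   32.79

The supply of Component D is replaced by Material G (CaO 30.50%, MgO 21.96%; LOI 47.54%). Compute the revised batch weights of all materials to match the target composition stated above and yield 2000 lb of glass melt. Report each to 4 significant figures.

The working math runs at full float precision in every operation; mid-chain values are shown, rounded to four significant digits, across the worked steps — a single rounding produces every reported result; derived quantities (yield, LOI, the totals, six oxide percentages, net glass mass) are carried using the weight values for 2000 lb of glass in exact precision, as set out in either problem or answer.
Per-oxide target masses for 2000 lb glass melt:
  CaO: 14.29% × 2000 = 285.8 lb
  B2O3: 1.525% × 2000 = 30.50 lb
  PbO: 4.467% × 2000 = 89.34 lb
  MgO: 22.32% × 2000 = 446.4 lb
  ZnO: 8.570% × 2000 = 171.4 lb
  SiO2: 48.82% × 2000 = 976.4 lb
A balance pass over the oxides, given the weights on record, under the basis named above (target by target, the sums agree inside rounding margins):
  CaO: 391.7·0.4771 + 255.2·0.3050 + 76.77·0.2748 = 285.8 lb (target 285.8 lb)
  B2O3: 76.77·0.3973 = 30.50 lb (target 30.50 lb)
  PbO: 89.43·0.9990 = 89.34 lb (target 89.34 lb)
  MgO: 1225·0.3186 + 255.2·0.2196 = 446.3 lb (target 446.4 lb)
  ZnO: 171.7·0.9980 = 171.4 lb (target 171.4 lb)
  SiO2: 391.7·0.5199 + 1225·0.6307 = 976.3 lb (target 976.4 lb)
Mass balance on the glass: batch total minus LOI = 2000 lb (summing oxide targets gives 2000 lb; the stated basis being 2000 lb — gaps are rounding artifacts).
Batch grand total — Σ batch = 2210 lb; LOI loss = Σ batch·LOI = 210.2 lb; yield, glass over the total, = 90.49%.

Revised batch per 2000 lb glass melt:
  Stock A: 391.7 lb
  Component B: 89.43 lb
  Ingredient C: 1225 lb
  Material G: 255.2 lb
  Raw E: 171.7 lb
  Stock F: 76.77 lb
Total batch = 2210 lb; LOI loss = 210.2 lb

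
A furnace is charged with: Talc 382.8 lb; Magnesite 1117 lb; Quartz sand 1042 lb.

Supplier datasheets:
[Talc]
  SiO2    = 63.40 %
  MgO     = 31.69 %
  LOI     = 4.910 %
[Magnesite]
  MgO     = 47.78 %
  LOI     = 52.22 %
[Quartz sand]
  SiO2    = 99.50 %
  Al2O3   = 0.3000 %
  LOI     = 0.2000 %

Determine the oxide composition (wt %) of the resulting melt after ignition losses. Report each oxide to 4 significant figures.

Glass mass = 1938 lb (batch 2542 − LOI 604.2).
Composition: SiO2 66.03%, Al2O3 0.1613%, MgO 33.80%

In-progress results are printed, rounded to four significant figures, between the steps. The whole derivation keeps full float precision at every stage — each reported value takes a single rounding; all derived quantities, which include net glass mass, the totals, three oxide percentages, ignition loss, yield, are computed at full precision, exactly as shown in problem or answer, from the batch weights per 1938 lb of glass.
Oxide masses out of the charge:
  SiO2: 382.8·0.6340 + 1042·0.9950 = 1279 lb
  Al2O3: 1042·0.003000 = 3.126 lb
  MgO: 382.8·0.3169 + 1117·0.4778 = 655.0 lb
LOI: 382.8·0.04910 + 1117·0.5222 + 1042·0.002000 = 604.2 lb
Net of LOI, the glass mass = 2542 − 604.2 = 1938 lb (matching Σ of the oxides)
each oxide over glass, ×100, is wt %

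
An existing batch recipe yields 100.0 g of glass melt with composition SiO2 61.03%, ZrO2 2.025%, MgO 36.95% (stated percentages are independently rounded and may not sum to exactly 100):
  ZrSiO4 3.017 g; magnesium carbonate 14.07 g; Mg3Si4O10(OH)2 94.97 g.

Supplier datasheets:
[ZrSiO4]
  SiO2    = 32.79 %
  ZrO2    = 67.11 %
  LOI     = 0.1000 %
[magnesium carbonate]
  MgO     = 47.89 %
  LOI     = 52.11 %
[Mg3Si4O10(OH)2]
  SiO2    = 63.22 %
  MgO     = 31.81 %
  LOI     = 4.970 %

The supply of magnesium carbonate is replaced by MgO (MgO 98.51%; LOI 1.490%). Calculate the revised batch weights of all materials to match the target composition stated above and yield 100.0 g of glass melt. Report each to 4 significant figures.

In-progress results are rounded to four significant digits when quoted — the working math runs at full precision throughout — a single rounding finalizes each reported number. All derived quantities (the yield, LOI, totals, the three compositions, net glass mass) are rebuilt at exact precision from the weighed amounts at 100.0 g of glass, exactly as shown in either problem or answer.
The oxide mass targets at 100.0 g glass melt:
  SiO2: 61.03% × 100.0 = 61.03 g
  ZrO2: 2.025% × 100.0 = 2.025 g
  MgO: 36.95% × 100.0 = 36.95 g
Verifying the oxide balance working from each reported weight, under the basis named above (target by target, the sums agree given rounding of the digits):
  SiO2: 3.017·0.3279 + 94.97·0.6322 = 61.03 g (target 61.03 g)
  ZrO2: 3.017·0.6711 = 2.025 g (target 2.025 g)
  MgO: 6.842·0.9851 + 94.97·0.3181 = 36.95 g (target 36.95 g)
Auditing the glass mass value: total batch − LOI = 100.0 g (the targets, summed, come to 100.0 g; the stated basis being 100.0 g — gaps are rounding artifacts).
Batch total: Σ batch = 104.8 g; Σ batch·LOI gives LOI loss = 4.825 g; yield = glass ÷ total batch = 95.40%.

Revised batch per 100.0 g glass melt:
  ZrSiO4: 3.017 g
  MgO: 6.842 g
  Mg3Si4O10(OH)2: 94.97 g
Total batch = 104.8 g; LOI loss = 4.825 g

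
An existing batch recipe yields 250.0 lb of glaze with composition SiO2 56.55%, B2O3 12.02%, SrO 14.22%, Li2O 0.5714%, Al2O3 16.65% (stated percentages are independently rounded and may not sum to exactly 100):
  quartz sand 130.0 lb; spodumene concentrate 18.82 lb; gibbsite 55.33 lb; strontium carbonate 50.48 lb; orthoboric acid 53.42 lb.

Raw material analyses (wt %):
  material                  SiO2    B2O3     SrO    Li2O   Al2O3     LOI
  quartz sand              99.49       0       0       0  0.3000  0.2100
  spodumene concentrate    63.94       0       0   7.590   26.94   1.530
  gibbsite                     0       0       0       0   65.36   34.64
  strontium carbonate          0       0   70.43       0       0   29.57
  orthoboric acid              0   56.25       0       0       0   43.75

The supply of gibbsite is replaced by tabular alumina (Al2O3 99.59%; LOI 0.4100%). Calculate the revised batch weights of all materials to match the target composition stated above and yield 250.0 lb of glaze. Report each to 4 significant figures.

Revised batch per 250.0 lb glaze:
  quartz sand: 130.0 lb
  spodumene concentrate: 18.82 lb
  tabular alumina: 36.31 lb
  strontium carbonate: 50.48 lb
  orthoboric acid: 53.42 lb
Total batch = 289.0 lb; LOI loss = 39.01 lb

The working math holds full precision through the solve; intermediates are shown, rounded to four significant digits, when written out. Exactly one rounding is applied to every reported value; derived quantities are re-derived starting from the weights on 250.0 lb of glass at exact precision (five oxide percentages, the yield, net glass mass, ignition loss, totals) as they appear in the problem or answer text.
Target oxide masses per 250.0 lb glaze:
  SiO2: 56.55% × 250.0 = 141.4 lb
  B2O3: 12.02% × 250.0 = 30.05 lb
  SrO: 14.22% × 250.0 = 35.55 lb
  Li2O: 0.5714% × 250.0 = 1.428 lb
  Al2O3: 16.65% × 250.0 = 41.62 lb
Balance tally, oxide-wise, applying the batch weights above, versus the basis set out (every target is met by its sum within answer rounding):
  SiO2: 130.0·0.9949 + 18.82·0.6394 = 141.4 lb (target 141.4 lb)
  B2O3: 53.42·0.5625 = 30.05 lb (target 30.05 lb)
  SrO: 50.48·0.7043 = 35.55 lb (target 35.55 lb)
  Li2O: 18.82·0.07590 = 1.428 lb (target 1.428 lb)
  Al2O3: 130.0·0.003000 + 18.82·0.2694 + 36.31·0.9959 = 41.62 lb (target 41.62 lb)
Glass-mass bookkeeping: net batch after ignition = 250.0 lb (the targets, summed, come to 250.0 lb; the stated basis being 250.0 lb — differing by rounding only).
Batch grand total — Σ batch = 289.0 lb; LOI loss = Σ batch·LOI = 39.01 lb; glass ÷ batch gives a yield of 86.50%.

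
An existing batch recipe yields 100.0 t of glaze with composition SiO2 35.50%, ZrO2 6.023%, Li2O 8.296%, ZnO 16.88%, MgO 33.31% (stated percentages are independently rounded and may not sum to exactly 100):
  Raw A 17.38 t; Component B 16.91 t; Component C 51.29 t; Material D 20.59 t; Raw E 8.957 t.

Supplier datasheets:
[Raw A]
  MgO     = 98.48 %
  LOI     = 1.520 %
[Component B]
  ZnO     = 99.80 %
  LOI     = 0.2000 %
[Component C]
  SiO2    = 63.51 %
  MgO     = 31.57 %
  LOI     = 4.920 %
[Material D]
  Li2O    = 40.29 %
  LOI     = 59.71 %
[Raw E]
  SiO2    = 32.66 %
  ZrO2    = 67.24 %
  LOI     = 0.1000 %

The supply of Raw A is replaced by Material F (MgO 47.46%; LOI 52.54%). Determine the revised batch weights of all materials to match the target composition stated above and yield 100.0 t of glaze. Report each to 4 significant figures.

Revised batch per 100.0 t glaze:
  Material F: 36.07 t
  Component B: 16.91 t
  Component C: 51.29 t
  Material D: 20.59 t
  Raw E: 8.957 t
Total batch = 133.8 t; LOI loss = 33.81 t

All internal work maintains full float precision all the way through — the intermediate values appear rounded off to 4 significant figures at each printed step — each reported value is rounded once only. All derived quantities, including LOI, the yield, five oxide percentages, glass mass, totals, are re-derived using the weight values for 100.0 t of glass at exact precision, exactly as shown in the problem or answer text.
Target oxide masses per 100.0 t glaze:
  SiO2: 35.50% × 100.0 = 35.50 t
  ZrO2: 6.023% × 100.0 = 6.023 t
  Li2O: 8.296% × 100.0 = 8.296 t
  ZnO: 16.88% × 100.0 = 16.88 t
  MgO: 33.31% × 100.0 = 33.31 t
Mass-balance tally per oxide applying the batch weights above, against the basis in use (sums match the target masses inside rounding margins):
  SiO2: 51.29·0.6351 + 8.957·0.3266 = 35.50 t (target 35.50 t)
  ZrO2: 8.957·0.6724 = 6.023 t (target 6.023 t)
  Li2O: 20.59·0.4029 = 8.296 t (target 8.296 t)
  ZnO: 16.91·0.9980 = 16.88 t (target 16.88 t)
  MgO: 36.07·0.4746 + 51.29·0.3157 = 33.31 t (target 33.31 t)
Auditing the glass mass value: batch total minus LOI = 100.0 t (summing oxide targets gives 100.0 t; the stated basis being 100.0 t — a pure rounding effect).
Total batch = Σ batch = 133.8 t; the LOI term Σ batch·LOI equals 33.81 t; as yield: glass ÷ batch → 74.73%.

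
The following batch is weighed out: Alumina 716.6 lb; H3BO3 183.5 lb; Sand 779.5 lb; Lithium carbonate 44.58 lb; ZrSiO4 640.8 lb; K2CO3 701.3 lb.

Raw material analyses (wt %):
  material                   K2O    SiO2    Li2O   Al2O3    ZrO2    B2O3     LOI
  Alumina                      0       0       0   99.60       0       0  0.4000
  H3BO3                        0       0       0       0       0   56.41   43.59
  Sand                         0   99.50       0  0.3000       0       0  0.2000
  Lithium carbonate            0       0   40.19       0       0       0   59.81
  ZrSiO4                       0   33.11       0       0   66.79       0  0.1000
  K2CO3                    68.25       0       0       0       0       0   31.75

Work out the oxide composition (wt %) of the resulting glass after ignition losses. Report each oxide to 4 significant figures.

The working math maintains exact precision through every step; the intermediate values appear rounded to four significant digits as written; a single rounding yields each reported figure. The derived quantities (yield, glass mass, ignition loss, six oxide percentages, the totals) are computed at full precision from the weighed amounts per 2732 lb of glass as given in either problem or answer.
Delivered oxide masses:
  K2O: 701.3·0.6825 = 478.6 lb
  SiO2: 779.5·0.9950 + 640.8·0.3311 = 987.8 lb
  Li2O: 44.58·0.4019 = 17.92 lb
  Al2O3: 716.6·0.9960 + 779.5·0.003000 = 716.1 lb
  ZrO2: 640.8·0.6679 = 428.0 lb
  B2O3: 183.5·0.5641 = 103.5 lb
LOI: 716.6·0.004000 + 183.5·0.4359 + 779.5·0.002000 + 44.58·0.5981 + 640.8·0.001000 + 701.3·0.3175 = 334.4 lb
Resulting glass, batch − LOI: 3066 − 334.4 = 2732 lb (= the summed oxide contributions)
each wt % is 100 × oxide ÷ glass

Glass mass = 2732 lb (batch 3066 − LOI 334.4).
Composition: K2O 17.52%, SiO2 36.16%, Li2O 0.6558%, Al2O3 26.21%, ZrO2 15.67%, B2O3 3.789%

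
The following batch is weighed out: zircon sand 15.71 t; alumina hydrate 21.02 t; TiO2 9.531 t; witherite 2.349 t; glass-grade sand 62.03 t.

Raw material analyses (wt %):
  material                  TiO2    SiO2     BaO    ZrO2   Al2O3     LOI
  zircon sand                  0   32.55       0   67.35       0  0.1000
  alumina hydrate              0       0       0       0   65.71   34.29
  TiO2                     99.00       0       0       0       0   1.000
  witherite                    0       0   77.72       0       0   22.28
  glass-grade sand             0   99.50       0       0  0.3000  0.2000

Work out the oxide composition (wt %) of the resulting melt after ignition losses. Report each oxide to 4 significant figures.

Glass mass = 102.7 t (batch 110.6 − LOI 7.966).
Composition: TiO2 9.190%, SiO2 65.09%, BaO 1.778%, ZrO2 10.31%, Al2O3 13.63%

The intermediate values are printed rounded off to 4 significant digits on the page. All arithmetic keeps full precision from start to finish. Every reported figure is rounded exactly once. All derived quantities are rebuilt in exact precision (glass mass, five oxide percentages, totals, ignition loss, the yield) using the weight values for 102.7 t of glass, as they appear in problem or answer.
What the batch supplies per oxide:
  TiO2: 9.531·0.9900 = 9.436 t
  SiO2: 15.71·0.3255 + 62.03·0.9950 = 66.83 t
  BaO: 2.349·0.7772 = 1.826 t
  ZrO2: 15.71·0.6735 = 10.58 t
  Al2O3: 21.02·0.6571 + 62.03·0.003000 = 14.00 t
LOI: 15.71·0.001000 + 21.02·0.3429 + 9.531·0.01000 + 2.349·0.2228 + 62.03·0.002000 = 7.966 t
Resulting glass, batch − LOI: 110.6 − 7.966 = 102.7 t (the oxide masses sum to this)
wt % = 100 × oxide mass / glass mass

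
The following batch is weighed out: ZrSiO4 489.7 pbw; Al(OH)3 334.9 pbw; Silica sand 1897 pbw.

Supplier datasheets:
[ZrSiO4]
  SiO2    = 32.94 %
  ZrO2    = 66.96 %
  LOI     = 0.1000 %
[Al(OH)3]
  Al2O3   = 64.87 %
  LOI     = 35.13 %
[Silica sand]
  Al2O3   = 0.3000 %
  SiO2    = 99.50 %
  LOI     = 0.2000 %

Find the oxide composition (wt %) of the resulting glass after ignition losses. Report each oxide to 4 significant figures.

Glass mass = 2600 pbw (batch 2722 − LOI 121.9).
Composition: Al2O3 8.576%, SiO2 78.81%, ZrO2 12.61%

Working values are printed with 4-significant-digit rounding alongside each step; the working math runs at exact precision in every operation. Each reported number is rounded exactly once; all derived quantities are carried in exact precision (LOI, the yield, the totals, three oxide percentages, net glass mass) from the weighed amounts on 2600 pbw of glass as given in the problem or the answer.
What the batch supplies per oxide:
  Al2O3: 334.9·0.6487 + 1897·0.003000 = 222.9 pbw
  SiO2: 489.7·0.3294 + 1897·0.9950 = 2049 pbw
  ZrO2: 489.7·0.6696 = 327.9 pbw
LOI: 489.7·0.001000 + 334.9·0.3513 + 1897·0.002000 = 121.9 pbw
The glass mass, total less LOI, = 2722 − 121.9 = 2600 pbw (= the summed oxide contributions)
percent by weight: oxide/glass ×100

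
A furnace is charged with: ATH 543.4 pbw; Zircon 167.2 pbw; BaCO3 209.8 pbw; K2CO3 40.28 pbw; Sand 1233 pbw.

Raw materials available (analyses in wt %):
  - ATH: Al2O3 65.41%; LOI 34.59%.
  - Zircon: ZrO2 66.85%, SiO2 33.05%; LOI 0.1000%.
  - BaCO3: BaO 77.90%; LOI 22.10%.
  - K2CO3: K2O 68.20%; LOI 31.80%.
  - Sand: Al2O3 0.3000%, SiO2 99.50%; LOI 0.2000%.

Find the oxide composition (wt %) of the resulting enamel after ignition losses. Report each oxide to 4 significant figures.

Working values are displayed, rounded to four significant digits, in the printout; every computation holds full precision all the way through. Each reported value receives exactly one rounding; all derived quantities, including five oxide percentages, net glass mass, LOI, yield, the totals, are recomputed using the weight values for 1944 pbw of glass at exact precision, as set out in problem or answer.
Per-oxide mass from batch:
  ZrO2: 167.2·0.6685 = 111.8 pbw
  Al2O3: 543.4·0.6541 + 1233·0.003000 = 359.1 pbw
  K2O: 40.28·0.6820 = 27.47 pbw
  SiO2: 167.2·0.3305 + 1233·0.9950 = 1282 pbw
  BaO: 209.8·0.7790 = 163.4 pbw
LOI: 543.4·0.3459 + 167.2·0.001000 + 209.8·0.2210 + 40.28·0.3180 + 1233·0.002000 = 249.8 pbw
Net of LOI, the glass mass = 2194 − 249.8 = 1944 pbw (= the summed oxide contributions)
wt % = 100 × oxide mass / glass mass

Glass mass = 1944 pbw (batch 2194 − LOI 249.8).
Composition: ZrO2 5.750%, Al2O3 18.47%, K2O 1.413%, SiO2 65.95%, BaO 8.407%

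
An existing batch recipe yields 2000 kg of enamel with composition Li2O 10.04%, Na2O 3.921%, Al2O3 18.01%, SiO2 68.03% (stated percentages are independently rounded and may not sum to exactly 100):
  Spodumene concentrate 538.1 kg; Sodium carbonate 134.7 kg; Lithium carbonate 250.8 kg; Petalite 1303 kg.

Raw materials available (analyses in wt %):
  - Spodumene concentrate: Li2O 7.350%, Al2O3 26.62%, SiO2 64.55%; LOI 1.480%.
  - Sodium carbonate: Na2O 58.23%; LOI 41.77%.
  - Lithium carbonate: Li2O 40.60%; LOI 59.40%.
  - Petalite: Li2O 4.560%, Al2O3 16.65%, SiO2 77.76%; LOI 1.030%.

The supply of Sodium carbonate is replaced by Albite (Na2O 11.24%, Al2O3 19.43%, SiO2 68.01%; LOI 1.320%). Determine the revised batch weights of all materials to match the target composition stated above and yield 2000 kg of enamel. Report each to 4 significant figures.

All internal work maintains full float precision all the way through — in-progress results are shown, rounded to 4 significant digits, in the printout. A single rounding finalizes each reported figure. The derived quantities, including the four compositions, totals, LOI, the yield, net glass mass, are computed using the weight values per 2000 kg of glass in exact precision, as quoted within the problem or the answer.
Target oxide masses per 2000 kg enamel:
  Li2O: 10.04% × 2000 = 200.8 kg
  Na2O: 3.921% × 2000 = 78.42 kg
  Al2O3: 18.01% × 2000 = 360.2 kg
  SiO2: 68.03% × 2000 = 1361 kg
A balance pass over the oxides, on the weights just shown, under the basis named above (oxide sums agree with the targets exact up to rounding of places):
  Li2O: 272.7·0.07350 + 342.6·0.4060 + 913.1·0.04560 = 200.8 kg (target 200.8 kg)
  Na2O: 697.7·0.1124 = 78.42 kg (target 78.42 kg)
  Al2O3: 272.7·0.2662 + 697.7·0.1943 + 913.1·0.1665 = 360.2 kg (target 360.2 kg)
  SiO2: 272.7·0.6455 + 697.7·0.6801 + 913.1·0.7776 = 1361 kg (target 1361 kg)
Glass-mass sanity pass: batch total minus LOI = 2000 kg (targets for the oxides total 2000 kg; the stated basis being 2000 kg — rounding explains the deltas).
Batch total: Σ batch = 2226 kg; Σ batch·LOI gives LOI loss = 226.2 kg; yield: glass divided by total = 89.84%.

Revised batch per 2000 kg enamel:
  Spodumene concentrate: 272.7 kg
  Albite: 697.7 kg
  Lithium carbonate: 342.6 kg
  Petalite: 913.1 kg
Total batch = 2226 kg; LOI loss = 226.2 kg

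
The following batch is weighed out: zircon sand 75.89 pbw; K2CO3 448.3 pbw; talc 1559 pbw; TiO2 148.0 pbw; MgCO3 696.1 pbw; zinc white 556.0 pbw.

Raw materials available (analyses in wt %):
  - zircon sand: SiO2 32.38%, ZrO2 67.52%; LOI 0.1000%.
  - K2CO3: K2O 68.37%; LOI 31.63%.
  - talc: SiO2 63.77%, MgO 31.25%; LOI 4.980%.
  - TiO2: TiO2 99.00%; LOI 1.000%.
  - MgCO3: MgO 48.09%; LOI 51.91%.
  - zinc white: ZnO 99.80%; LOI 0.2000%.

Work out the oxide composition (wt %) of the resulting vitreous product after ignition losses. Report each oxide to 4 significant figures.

Glass mass = 2900 pbw (batch 3483 − LOI 583.4).
Composition: TiO2 5.053%, K2O 10.57%, SiO2 35.13%, ZnO 19.14%, MgO 28.34%, ZrO2 1.767%

The working math runs at exact precision through every step. Working values are shown rounded off to 4 significant digits alongside each step; exactly one rounding is applied to every reported value; the derived quantities are recomputed starting from the weights at 2900 pbw of glass in exact precision (the yield, LOI, glass mass, the totals, the six compositions), as set out in question or answer.
Oxide-by-oxide delivered mass:
  TiO2: 148.0·0.9900 = 146.5 pbw
  K2O: 448.3·0.6837 = 306.5 pbw
  SiO2: 75.89·0.3238 + 1559·0.6377 = 1019 pbw
  ZnO: 556.0·0.9980 = 554.9 pbw
  MgO: 1559·0.3125 + 696.1·0.4809 = 821.9 pbw
  ZrO2: 75.89·0.6752 = 51.24 pbw
LOI: 75.89·0.001000 + 448.3·0.3163 + 1559·0.04980 + 148.0·0.01000 + 696.1·0.5191 + 556.0·0.002000 = 583.4 pbw
The glass mass, total less LOI, = 3483 − 583.4 = 2900 pbw (equal to the oxide-mass sum)
wt % = 100 × oxide mass / glass mass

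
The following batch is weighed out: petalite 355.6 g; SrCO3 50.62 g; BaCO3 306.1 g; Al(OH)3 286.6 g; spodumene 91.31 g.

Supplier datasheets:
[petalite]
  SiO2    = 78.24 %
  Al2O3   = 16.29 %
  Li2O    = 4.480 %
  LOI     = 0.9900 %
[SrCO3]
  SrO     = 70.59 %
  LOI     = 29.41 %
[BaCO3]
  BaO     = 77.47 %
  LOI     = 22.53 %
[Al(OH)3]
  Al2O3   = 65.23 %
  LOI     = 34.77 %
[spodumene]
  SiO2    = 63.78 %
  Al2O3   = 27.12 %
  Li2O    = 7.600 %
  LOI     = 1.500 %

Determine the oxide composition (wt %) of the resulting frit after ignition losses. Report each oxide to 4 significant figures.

Glass mass = 901.8 g (batch 1090 − LOI 188.4).
Composition: SiO2 37.31%, BaO 26.29%, Al2O3 29.90%, Li2O 2.536%, SrO 3.962%

All arithmetic maintains full float precision in every operation — intermediates are displayed, rounded to four significant digits, when written out. Every reported result is rounded once only. Derived quantities, which include the totals, glass mass, the five compositions, the yield, LOI, are computed at exact precision, precisely as stated by the problem or the answer, starting from the weights for 901.8 g of glass.
Delivered oxide masses:
  SiO2: 355.6·0.7824 + 91.31·0.6378 = 336.5 g
  BaO: 306.1·0.7747 = 237.1 g
  Al2O3: 355.6·0.1629 + 286.6·0.6523 + 91.31·0.2712 = 269.6 g
  Li2O: 355.6·0.04480 + 91.31·0.07600 = 22.87 g
  SrO: 50.62·0.7059 = 35.73 g
LOI: 355.6·0.009900 + 50.62·0.2941 + 306.1·0.2253 + 286.6·0.3477 + 91.31·0.01500 = 188.4 g
Glass = total batch minus LOI = 1090 − 188.4 = 901.8 g (equal to the oxide-mass sum)
oxide / glass × 100 gives the wt %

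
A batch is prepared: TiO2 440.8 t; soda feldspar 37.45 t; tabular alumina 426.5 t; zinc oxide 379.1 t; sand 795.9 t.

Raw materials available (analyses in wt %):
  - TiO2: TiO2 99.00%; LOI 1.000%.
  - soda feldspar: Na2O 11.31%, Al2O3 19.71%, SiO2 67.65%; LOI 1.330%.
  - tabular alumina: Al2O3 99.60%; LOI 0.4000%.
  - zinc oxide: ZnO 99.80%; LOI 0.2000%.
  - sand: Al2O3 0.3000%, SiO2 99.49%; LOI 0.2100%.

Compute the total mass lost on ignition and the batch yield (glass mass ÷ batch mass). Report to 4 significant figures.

Intermediates are printed, rounded to four significant figures, alongside each step — the whole derivation runs at exact precision end to end. Each reported number is rounded once only — all derived quantities (yield, glass mass, LOI, the five compositions, the totals) are recomputed using the weight values on 2071 t of glass in full precision as written in the problem or answer text.
Material-by-material LOI:
  TiO2: 440.8 × 0.01000 = 4.408 t
  soda feldspar: 37.45 × 0.01330 = 0.4981 t
  tabular alumina: 426.5 × 0.004000 = 1.706 t
  zinc oxide: 379.1 × 0.002000 = 0.7582 t
  sand: 795.9 × 0.002100 = 1.671 t
Total LOI = 9.042 t
Glass = batch − LOI = 2080 − 9.042 = 2071 t

LOI loss = 9.042 t; glass = 2071 t; yield = 99.57%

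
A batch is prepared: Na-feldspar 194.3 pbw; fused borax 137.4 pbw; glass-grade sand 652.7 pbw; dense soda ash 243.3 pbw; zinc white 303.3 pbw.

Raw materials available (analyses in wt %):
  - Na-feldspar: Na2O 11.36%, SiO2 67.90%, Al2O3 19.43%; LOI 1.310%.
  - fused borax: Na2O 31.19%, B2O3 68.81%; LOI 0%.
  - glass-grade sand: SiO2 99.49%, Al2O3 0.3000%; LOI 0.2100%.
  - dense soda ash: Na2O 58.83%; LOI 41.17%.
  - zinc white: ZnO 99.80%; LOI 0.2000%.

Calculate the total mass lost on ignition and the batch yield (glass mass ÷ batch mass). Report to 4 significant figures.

LOI loss = 104.7 pbw; glass = 1426 pbw; yield = 93.16%

Intermediates appear (rounded to 4 significant figures) between the steps. Each numeric step carries full float precision in all steps; each reported value is rounded exactly once; the derived quantities are re-derived in exact precision (the five compositions, the yield, totals, ignition loss, glass mass) from the batch weights at 1426 pbw of glass, exactly as shown in question or answer.
Loss on ignition, line by line:
  Na-feldspar: 194.3 × 0.01310 = 2.545 pbw
  fused borax: 137.4 × 0 = 0 pbw
  glass-grade sand: 652.7 × 0.002100 = 1.371 pbw
  dense soda ash: 243.3 × 0.4117 = 100.2 pbw
  zinc white: 303.3 × 0.002000 = 0.6066 pbw
Total LOI = 104.7 pbw
Glass = batch − LOI = 1531 − 104.7 = 1426 pbw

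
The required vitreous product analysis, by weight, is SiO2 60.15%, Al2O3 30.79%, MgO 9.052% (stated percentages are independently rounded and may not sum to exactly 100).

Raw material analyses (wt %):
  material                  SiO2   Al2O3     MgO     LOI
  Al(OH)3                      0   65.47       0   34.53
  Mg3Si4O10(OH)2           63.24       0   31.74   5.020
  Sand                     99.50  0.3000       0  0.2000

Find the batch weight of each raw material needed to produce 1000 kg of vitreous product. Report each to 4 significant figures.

Intermediates appear with 4-significant-figure rounding in the printout — all internal work keeps exact precision through every step. Each reported value includes exactly one rounding; derived quantities (net glass mass, the three compositions, LOI, the totals, the yield) are computed from the batch weights on 1000 kg of glass at full float precision, as written in the problem or the answer.
Per-oxide target masses for 1000 kg vitreous product:
  SiO2: 60.15% × 1000 = 601.5 kg
  Al2O3: 30.79% × 1000 = 307.9 kg
  MgO: 9.052% × 1000 = 90.52 kg
Checking each oxide sum from the weights as reported, against the basis in use (summed amounts equal target values exact up to rounding of places):
  SiO2: 285.2·0.6324 + 423.3·0.9950 = 601.5 kg (target 601.5 kg)
  Al2O3: 468.4·0.6547 + 423.3·0.003000 = 307.9 kg (target 307.9 kg)
  MgO: 285.2·0.3174 = 90.52 kg (target 90.52 kg)
Consistency of the glass mass: batch total minus LOI = 1000 kg (per-oxide target masses sum to 999.9 kg; with the basis standing at 1000 kg — differing by rounding only).
Total batch = Σ batch = 1177 kg; ignition loss, Σ(batch × LOI) = 176.9 kg; glass ÷ batch gives a yield of 84.97%.

Batch per 1000 kg vitreous product:
  Al(OH)3: 468.4 kg
  Mg3Si4O10(OH)2: 285.2 kg
  Sand: 423.3 kg
Total batch = 1177 kg; LOI loss = 176.9 kg; yield = 84.97%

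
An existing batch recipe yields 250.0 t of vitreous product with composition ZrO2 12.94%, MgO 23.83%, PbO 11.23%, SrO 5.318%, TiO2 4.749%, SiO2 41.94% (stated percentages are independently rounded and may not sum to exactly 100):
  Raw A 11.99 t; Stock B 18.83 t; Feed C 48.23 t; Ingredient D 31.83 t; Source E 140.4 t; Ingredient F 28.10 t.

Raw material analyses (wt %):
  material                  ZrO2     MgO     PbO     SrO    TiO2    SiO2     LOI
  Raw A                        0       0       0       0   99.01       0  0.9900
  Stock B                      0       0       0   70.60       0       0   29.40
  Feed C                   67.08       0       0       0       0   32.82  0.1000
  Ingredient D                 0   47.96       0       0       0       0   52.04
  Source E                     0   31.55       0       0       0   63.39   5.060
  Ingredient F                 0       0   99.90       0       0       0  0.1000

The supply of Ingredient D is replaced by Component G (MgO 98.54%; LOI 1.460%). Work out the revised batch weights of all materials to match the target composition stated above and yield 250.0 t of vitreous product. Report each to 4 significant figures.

Revised batch per 250.0 t vitreous product:
  Raw A: 11.99 t
  Stock B: 18.83 t
  Feed C: 48.23 t
  Component G: 15.49 t
  Source E: 140.4 t
  Ingredient F: 28.10 t
Total batch = 263.0 t; LOI loss = 13.06 t

Every computation holds full float precision all the way through — intermediates are rounded to four significant figures as shown; every reported number takes exactly one rounding. The derived quantities (glass mass, the totals, LOI, yield, the six compositions) are re-derived from the weighed amounts per 250.0 t of glass in full float precision as written in question or answer.
Target oxide masses per 250.0 t vitreous product:
  ZrO2: 12.94% × 250.0 = 32.35 t
  MgO: 23.83% × 250.0 = 59.58 t
  PbO: 11.23% × 250.0 = 28.08 t
  SrO: 5.318% × 250.0 = 13.30 t
  TiO2: 4.749% × 250.0 = 11.87 t
  SiO2: 41.94% × 250.0 = 104.8 t
Oxide-by-oxide audit per the reported batch figures, relative to the basis at hand (every target is met by its sum net of answer rounding effects):
  ZrO2: 48.23·0.6708 = 32.35 t (target 32.35 t)
  MgO: 15.49·0.9854 + 140.4·0.3155 = 59.56 t (target 59.58 t)
  PbO: 28.10·0.9990 = 28.07 t (target 28.08 t)
  SrO: 18.83·0.7060 = 13.29 t (target 13.30 t)
  TiO2: 11.99·0.9901 = 11.87 t (target 11.87 t)
  SiO2: 48.23·0.3282 + 140.4·0.6339 = 104.8 t (target 104.8 t)
The glass-mass cross-check: batch total minus LOI = 250.0 t (targets for the oxides total 250.0 t; basis as stated: 250.0 t — a pure rounding effect).
Whole-batch sum: Σ batch = 263.0 t; ignition loss, Σ(batch × LOI) = 13.06 t; yield, glass over the total, = 95.03%.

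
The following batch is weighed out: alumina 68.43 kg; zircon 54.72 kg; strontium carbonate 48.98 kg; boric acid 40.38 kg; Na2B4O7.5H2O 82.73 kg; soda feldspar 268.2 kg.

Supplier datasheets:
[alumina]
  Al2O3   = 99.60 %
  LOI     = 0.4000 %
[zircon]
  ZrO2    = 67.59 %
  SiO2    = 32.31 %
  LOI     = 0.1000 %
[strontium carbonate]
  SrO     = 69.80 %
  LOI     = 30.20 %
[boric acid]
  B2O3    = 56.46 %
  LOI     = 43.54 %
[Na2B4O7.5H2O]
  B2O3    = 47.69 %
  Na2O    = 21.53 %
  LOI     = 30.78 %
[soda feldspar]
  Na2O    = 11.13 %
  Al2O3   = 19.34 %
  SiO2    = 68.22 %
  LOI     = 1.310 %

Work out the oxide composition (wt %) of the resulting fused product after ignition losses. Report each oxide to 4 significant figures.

Glass mass = 501.8 kg (batch 563.4 − LOI 61.68).
Composition: SrO 6.814%, ZrO2 7.371%, B2O3 12.41%, Na2O 9.499%, Al2O3 23.92%, SiO2 39.99%

The intermediate values are displayed rounded to 4 significant figures at each printed step; every computation holds full precision all the way through — every reported result takes a single rounding; derived quantities are re-derived at full precision (LOI, six oxide percentages, the totals, yield, glass mass) using the weight values on 501.8 kg of glass precisely as stated by the problem or answer text.
Oxide masses out of the charge:
  SrO: 48.98·0.6980 = 34.19 kg
  ZrO2: 54.72·0.6759 = 36.99 kg
  B2O3: 40.38·0.5646 + 82.73·0.4769 = 62.25 kg
  Na2O: 82.73·0.2153 + 268.2·0.1113 = 47.66 kg
  Al2O3: 68.43·0.9960 + 268.2·0.1934 = 120.0 kg
  SiO2: 54.72·0.3231 + 268.2·0.6822 = 200.6 kg
LOI: 68.43·0.004000 + 54.72·0.001000 + 48.98·0.3020 + 40.38·0.4354 + 82.73·0.3078 + 268.2·0.01310 = 61.68 kg
The glass mass, total less LOI, = 563.4 − 61.68 = 501.8 kg (consistent with Σ oxide mass)
wt % = 100 × oxide mass / glass mass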